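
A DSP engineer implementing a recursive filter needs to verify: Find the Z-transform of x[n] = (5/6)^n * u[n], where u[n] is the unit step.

The Z-transform of a^n * u[n] is z/(z-a) for |z| > |a|.
Here a = 5/6, so X(z) = z/(z - (5/6)) = 6z/(6z - 5)
ROC: |z| > 5/6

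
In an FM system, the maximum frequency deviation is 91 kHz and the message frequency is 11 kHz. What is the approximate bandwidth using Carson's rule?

Carson's rule: BW = 2*(delta_f + f_m)
= 2*(91 + 11) kHz = 204 kHz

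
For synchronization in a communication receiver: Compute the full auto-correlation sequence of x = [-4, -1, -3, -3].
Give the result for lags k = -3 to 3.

r_xx[k] = sum_m x[m]*x[m+k], indexed from 0, for k = -3 to 3:
  r_xx[-3] = x[3]*x[0] = 12
  r_xx[-2] = x[2]*x[0] + x[3]*x[1] = 15
  r_xx[-1] = x[1]*x[0] + x[2]*x[1] + x[3]*x[2] = 16
  r_xx[0] = x[0]*x[0] + x[1]*x[1] + x[2]*x[2] + x[3]*x[3] = 35
  r_xx[1] = x[0]*x[1] + x[1]*x[2] + x[2]*x[3] = 16
  r_xx[2] = x[0]*x[2] + x[1]*x[3] = 15
  r_xx[3] = x[0]*x[3] = 12
r_xx = [12, 15, 16, 35, 16, 15, 12]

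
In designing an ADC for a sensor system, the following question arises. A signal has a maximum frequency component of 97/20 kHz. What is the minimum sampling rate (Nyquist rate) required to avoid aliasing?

By the Nyquist-Shannon sampling theorem,
the minimum sampling rate (Nyquist rate) must be at least 2 * f_max.
Nyquist rate = 2 * 97/20 kHz = 97/10 kHz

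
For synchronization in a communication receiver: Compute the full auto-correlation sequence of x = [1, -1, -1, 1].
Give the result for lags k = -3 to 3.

r_xx[k] = sum_m x[m]*x[m+k], indexed from 0, for k = -3 to 3:
  r_xx[-3] = x[3]*x[0] = 1
  r_xx[-2] = x[2]*x[0] + x[3]*x[1] = -2
  r_xx[-1] = x[1]*x[0] + x[2]*x[1] + x[3]*x[2] = -1
  r_xx[0] = x[0]*x[0] + x[1]*x[1] + x[2]*x[2] + x[3]*x[3] = 4
  r_xx[1] = x[0]*x[1] + x[1]*x[2] + x[2]*x[3] = -1
  r_xx[2] = x[0]*x[2] + x[1]*x[3] = -2
  r_xx[3] = x[0]*x[3] = 1
r_xx = [1, -2, -1, 4, -1, -2, 1]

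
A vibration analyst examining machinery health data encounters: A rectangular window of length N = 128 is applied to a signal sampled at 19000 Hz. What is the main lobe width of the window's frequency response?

For a rectangular window of length N,
the main lobe width in frequency is 2*f_s/N.
= 2*19000/128 = 2375/8 Hz
This determines the minimum frequency separation for resolving two sinusoids.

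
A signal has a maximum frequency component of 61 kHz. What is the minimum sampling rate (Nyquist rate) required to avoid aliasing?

By the Nyquist-Shannon sampling theorem,
the minimum sampling rate (Nyquist rate) must be at least 2 * f_max.
Nyquist rate = 2 * 61 kHz = 122 kHz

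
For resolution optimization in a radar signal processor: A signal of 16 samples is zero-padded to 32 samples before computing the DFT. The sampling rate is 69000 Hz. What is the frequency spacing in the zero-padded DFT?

Original DFT: N = 16, resolution = f_s/N = 69000/16 = 8625/2 Hz
Zero-padded DFT: N = 32, resolution = f_s/N = 69000/32 = 8625/4 Hz
Zero-padding interpolates the spectrum (finer frequency grid)
but does NOT improve the true spectral resolution (ability to resolve close frequencies).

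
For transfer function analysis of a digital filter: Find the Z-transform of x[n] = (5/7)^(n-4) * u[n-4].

Time-shifting property: if X(z) = Z{x[n]}, then Z{x[n-d]} = z^(-d) * X(z)
X(z) = z/(z - 5/7) for x[n] = (5/7)^n * u[n]
Z{x[n-4]} = z^(-4) * z/(z - 5/7) = z^(-3)/(z - 5/7)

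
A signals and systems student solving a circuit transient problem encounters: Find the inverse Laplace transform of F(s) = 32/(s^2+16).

Standard pair: w/(s^2+w^2) <-> sin(wt)*u(t)
Recognize w^2 = 16, so w = 4; numerator 32 = 8*4.
f(t) = 8*sin(4t)*u(t)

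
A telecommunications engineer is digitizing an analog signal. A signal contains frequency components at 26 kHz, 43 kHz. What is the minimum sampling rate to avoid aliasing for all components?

The highest frequency component is f_max = 43 kHz.
Nyquist rate = 2 * f_max = 2 * 43 kHz = 86 kHz.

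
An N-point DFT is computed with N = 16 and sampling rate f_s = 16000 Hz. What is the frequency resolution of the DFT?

DFT frequency resolution = f_s / N
= 16000 / 16 = 1000 Hz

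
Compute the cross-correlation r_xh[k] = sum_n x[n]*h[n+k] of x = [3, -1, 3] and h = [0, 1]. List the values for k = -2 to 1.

Both sequences indexed from 0 and zero outside their support.
Lags with overlap: k = -2 to 1.
  r_xh[-2] = x[2]*h[0] = 0
  r_xh[-1] = x[1]*h[0] + x[2]*h[1] = 3
  r_xh[0] = x[0]*h[0] + x[1]*h[1] = -1
  r_xh[1] = x[0]*h[1] = 3
r_xh = [0, 3, -1, 3] (for k = -2, ..., 1)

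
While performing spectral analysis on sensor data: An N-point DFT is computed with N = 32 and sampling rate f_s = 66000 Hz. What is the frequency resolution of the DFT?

DFT frequency resolution = f_s / N
= 66000 / 32 = 4125/2 Hz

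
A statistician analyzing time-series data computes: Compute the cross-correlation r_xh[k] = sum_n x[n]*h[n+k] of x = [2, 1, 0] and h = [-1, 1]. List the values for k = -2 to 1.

Both sequences indexed from 0 and zero outside their support.
Lags with overlap: k = -2 to 1.
  r_xh[-2] = x[2]*h[0] = 0
  r_xh[-1] = x[1]*h[0] + x[2]*h[1] = -1
  r_xh[0] = x[0]*h[0] + x[1]*h[1] = -1
  r_xh[1] = x[0]*h[1] = 2
r_xh = [0, -1, -1, 2] (for k = -2, ..., 1)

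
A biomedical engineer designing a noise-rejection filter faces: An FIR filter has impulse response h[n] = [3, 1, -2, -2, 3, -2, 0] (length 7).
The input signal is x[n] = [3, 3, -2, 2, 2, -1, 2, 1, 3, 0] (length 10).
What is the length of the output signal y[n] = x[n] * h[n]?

For linear convolution, the output length is:
len(y) = len(x) + len(h) - 1 = 10 + 7 - 1 = 16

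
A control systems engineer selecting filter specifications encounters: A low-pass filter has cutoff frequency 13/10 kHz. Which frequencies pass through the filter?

A low-pass filter passes all frequencies below the cutoff frequency 13/10 kHz and attenuates higher frequencies.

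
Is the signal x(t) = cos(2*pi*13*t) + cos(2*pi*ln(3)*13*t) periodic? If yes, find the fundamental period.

f1 = 13 Hz, f2 = 13*ln(3) Hz
Ratio f2/f1 = ln(3), which is irrational.
Since the frequency ratio is irrational, no common period exists.
The signal is not periodic.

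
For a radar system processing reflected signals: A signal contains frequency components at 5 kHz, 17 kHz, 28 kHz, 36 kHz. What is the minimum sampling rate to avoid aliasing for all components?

The highest frequency component is f_max = 36 kHz.
Nyquist rate = 2 * f_max = 2 * 36 kHz = 72 kHz.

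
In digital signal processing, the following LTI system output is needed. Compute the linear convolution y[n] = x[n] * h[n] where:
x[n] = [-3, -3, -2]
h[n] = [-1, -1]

y[n] = sum_k x[k]*h[n-k]. Output length = len(x) + len(h) - 1 = 3 + 2 - 1 = 4.
y[0] = -3*-1 = 3
y[1] = -3*-1 + -3*-1 = 6
y[2] = -2*-1 + -3*-1 = 5
y[3] = -2*-1 = 2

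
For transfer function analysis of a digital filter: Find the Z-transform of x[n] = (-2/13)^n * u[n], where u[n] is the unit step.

The Z-transform of a^n * u[n] is z/(z-a) for |z| > |a|.
Here a = -2/13, so X(z) = z/(z - (-2/13)) = 13z/(13z + 2)
ROC: |z| > 2/13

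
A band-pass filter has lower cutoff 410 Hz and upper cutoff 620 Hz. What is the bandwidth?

Bandwidth = f_high - f_low
= 620 Hz - 410 Hz = 210 Hz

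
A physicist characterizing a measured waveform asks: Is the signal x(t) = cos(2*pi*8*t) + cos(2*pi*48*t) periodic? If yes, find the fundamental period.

f1 = 8 Hz, f2 = 48 Hz
Period T1 = 1/8, T2 = 1/48
Ratio T1/T2 = 48/8, which is rational.
The signal is periodic with fundamental period T = 1/GCD(8,48) = 1/8 s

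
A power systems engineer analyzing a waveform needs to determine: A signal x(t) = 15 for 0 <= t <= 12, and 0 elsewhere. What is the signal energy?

Energy = integral of |x(t)|^2 dt over the signal duration
= 15^2 * 12 = 225 * 12 = 2700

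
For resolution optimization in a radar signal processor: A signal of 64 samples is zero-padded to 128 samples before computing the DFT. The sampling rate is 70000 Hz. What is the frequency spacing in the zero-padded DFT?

Original DFT: N = 64, resolution = f_s/N = 70000/64 = 4375/4 Hz
Zero-padded DFT: N = 128, resolution = f_s/N = 70000/128 = 4375/8 Hz
Zero-padding interpolates the spectrum (finer frequency grid)
but does NOT improve the true spectral resolution (ability to resolve close frequencies).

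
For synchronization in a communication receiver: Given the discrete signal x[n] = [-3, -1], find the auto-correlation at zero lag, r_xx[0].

The auto-correlation at zero lag r_xx[0] equals the signal energy.
r_xx[0] = sum of x[n]^2 = (-3)^2 + (-1)^2
= 9 + 1 = 10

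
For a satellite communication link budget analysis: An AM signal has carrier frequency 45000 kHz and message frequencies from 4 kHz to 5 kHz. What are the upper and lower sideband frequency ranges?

Upper sideband (USB) = fc + [fm_low, fm_high] = 45000 + [4, 5] = [45004, 45005] kHz
Lower sideband (LSB) = fc - [fm_high, fm_low] = 45000 - [5, 4] = [44995, 44996] kHz
Total occupied spectrum: 44995 kHz to 45005 kHz (plus carrier at 45000 kHz)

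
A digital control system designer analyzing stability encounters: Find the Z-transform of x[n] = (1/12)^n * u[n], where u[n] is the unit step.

The Z-transform of a^n * u[n] is z/(z-a) for |z| > |a|.
Here a = 1/12, so X(z) = z/(z - (1/12)) = 12z/(12z - 1)
ROC: |z| > 1/12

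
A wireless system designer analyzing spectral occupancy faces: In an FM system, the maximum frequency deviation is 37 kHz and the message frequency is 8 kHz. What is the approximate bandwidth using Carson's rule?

Carson's rule: BW = 2*(delta_f + f_m)
= 2*(37 + 8) kHz = 90 kHz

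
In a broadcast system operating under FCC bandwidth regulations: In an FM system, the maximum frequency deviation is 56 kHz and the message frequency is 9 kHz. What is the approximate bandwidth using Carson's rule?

Carson's rule: BW = 2*(delta_f + f_m)
= 2*(56 + 9) kHz = 130 kHz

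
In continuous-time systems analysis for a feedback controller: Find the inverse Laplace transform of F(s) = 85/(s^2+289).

Standard pair: w/(s^2+w^2) <-> sin(wt)*u(t)
Recognize w^2 = 289, so w = 17; numerator 85 = 5*17.
f(t) = 5*sin(17t)*u(t)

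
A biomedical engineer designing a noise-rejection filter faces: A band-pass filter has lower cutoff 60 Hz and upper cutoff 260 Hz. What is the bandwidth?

Bandwidth = f_high - f_low
= 260 Hz - 60 Hz = 200 Hz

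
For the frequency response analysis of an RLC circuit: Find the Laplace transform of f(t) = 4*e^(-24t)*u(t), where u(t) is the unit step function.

Standard Laplace transform pair:
e^(-at)*u(t) <-> 1/(s+a)
With a = 24: L{4*e^(-24t)*u(t)} = 4/(s+24), ROC: Re(s) > -24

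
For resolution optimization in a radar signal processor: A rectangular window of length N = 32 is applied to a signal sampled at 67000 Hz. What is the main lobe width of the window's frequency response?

For a rectangular window of length N,
the main lobe width in frequency is 2*f_s/N.
= 2*67000/32 = 8375/2 Hz
This determines the minimum frequency separation for resolving two sinusoids.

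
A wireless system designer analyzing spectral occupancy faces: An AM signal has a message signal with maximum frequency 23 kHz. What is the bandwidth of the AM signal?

In AM (double-sideband), the bandwidth is twice the message frequency.
BW = 2 * f_m = 2 * 23 kHz = 46 kHz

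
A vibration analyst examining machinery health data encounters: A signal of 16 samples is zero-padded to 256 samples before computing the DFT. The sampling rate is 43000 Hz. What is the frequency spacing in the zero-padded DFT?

Original DFT: N = 16, resolution = f_s/N = 43000/16 = 5375/2 Hz
Zero-padded DFT: N = 256, resolution = f_s/N = 43000/256 = 5375/32 Hz
Zero-padding interpolates the spectrum (finer frequency grid)
but does NOT improve the true spectral resolution (ability to resolve close frequencies).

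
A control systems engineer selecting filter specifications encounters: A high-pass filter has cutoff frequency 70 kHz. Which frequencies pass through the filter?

A high-pass filter passes all frequencies above the cutoff frequency 70 kHz and attenuates lower frequencies.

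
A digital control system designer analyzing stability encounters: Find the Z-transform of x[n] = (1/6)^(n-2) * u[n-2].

Time-shifting property: if X(z) = Z{x[n]}, then Z{x[n-d]} = z^(-d) * X(z)
X(z) = z/(z - 1/6) for x[n] = (1/6)^n * u[n]
Z{x[n-2]} = z^(-2) * z/(z - 1/6) = z^(-1)/(z - 1/6)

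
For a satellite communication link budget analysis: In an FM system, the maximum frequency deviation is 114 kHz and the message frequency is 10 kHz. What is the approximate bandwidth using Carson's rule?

Carson's rule: BW = 2*(delta_f + f_m)
= 2*(114 + 10) kHz = 248 kHz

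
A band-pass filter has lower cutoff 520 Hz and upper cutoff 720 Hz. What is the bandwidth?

Bandwidth = f_high - f_low
= 720 Hz - 520 Hz = 200 Hz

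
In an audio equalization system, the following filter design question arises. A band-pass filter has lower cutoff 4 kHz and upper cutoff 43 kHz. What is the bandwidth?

Bandwidth = f_high - f_low
= 43 kHz - 4 kHz = 39 kHz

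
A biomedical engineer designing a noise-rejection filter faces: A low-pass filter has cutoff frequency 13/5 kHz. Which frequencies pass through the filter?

A low-pass filter passes all frequencies below the cutoff frequency 13/5 kHz and attenuates higher frequencies.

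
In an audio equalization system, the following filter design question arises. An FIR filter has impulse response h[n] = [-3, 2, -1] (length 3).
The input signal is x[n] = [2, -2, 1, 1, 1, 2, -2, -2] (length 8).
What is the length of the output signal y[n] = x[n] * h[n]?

For linear convolution, the output length is:
len(y) = len(x) + len(h) - 1 = 8 + 3 - 1 = 10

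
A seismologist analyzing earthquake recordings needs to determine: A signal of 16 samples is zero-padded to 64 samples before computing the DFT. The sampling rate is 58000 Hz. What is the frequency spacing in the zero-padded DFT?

Original DFT: N = 16, resolution = f_s/N = 58000/16 = 3625 Hz
Zero-padded DFT: N = 64, resolution = f_s/N = 58000/64 = 3625/4 Hz
Zero-padding interpolates the spectrum (finer frequency grid)
but does NOT improve the true spectral resolution (ability to resolve close frequencies).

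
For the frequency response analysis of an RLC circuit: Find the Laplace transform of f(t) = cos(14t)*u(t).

Standard pair: cos(wt)*u(t) <-> s/(s^2+w^2)
With w = 14: L{cos(14t)*u(t)} = s/(s^2+196)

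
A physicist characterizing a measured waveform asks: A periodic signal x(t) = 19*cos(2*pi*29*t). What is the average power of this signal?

Average power of A*cos(wt) is A^2/2.
P = 19^2 / 2 = 361/2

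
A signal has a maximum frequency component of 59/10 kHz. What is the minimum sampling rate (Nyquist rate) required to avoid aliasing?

By the Nyquist-Shannon sampling theorem,
the minimum sampling rate (Nyquist rate) must be at least 2 * f_max.
Nyquist rate = 2 * 59/10 kHz = 59/5 kHz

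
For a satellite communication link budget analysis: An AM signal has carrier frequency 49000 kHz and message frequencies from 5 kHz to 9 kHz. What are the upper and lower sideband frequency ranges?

Upper sideband (USB) = fc + [fm_low, fm_high] = 49000 + [5, 9] = [49005, 49009] kHz
Lower sideband (LSB) = fc - [fm_high, fm_low] = 49000 - [9, 5] = [48991, 48995] kHz
Total occupied spectrum: 48991 kHz to 49009 kHz (plus carrier at 49000 kHz)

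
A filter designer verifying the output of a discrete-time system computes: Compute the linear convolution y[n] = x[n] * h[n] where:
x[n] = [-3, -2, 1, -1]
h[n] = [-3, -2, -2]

y[n] = sum_k x[k]*h[n-k]. Output length = len(x) + len(h) - 1 = 4 + 3 - 1 = 6.
y[0] = -3*-3 = 9
y[1] = -2*-3 + -3*-2 = 12
y[2] = 1*-3 + -2*-2 + -3*-2 = 7
y[3] = -1*-3 + 1*-2 + -2*-2 = 5
y[4] = -1*-2 + 1*-2 = 0
y[5] = -1*-2 = 2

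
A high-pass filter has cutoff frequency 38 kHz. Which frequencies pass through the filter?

A high-pass filter passes all frequencies above the cutoff frequency 38 kHz and attenuates lower frequencies.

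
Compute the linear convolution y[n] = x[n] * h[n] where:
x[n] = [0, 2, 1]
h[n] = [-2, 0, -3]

y[n] = sum_k x[k]*h[n-k]. Output length = len(x) + len(h) - 1 = 3 + 3 - 1 = 5.
y[0] = 0*-2 = 0
y[1] = 2*-2 + 0*0 = -4
y[2] = 1*-2 + 2*0 + 0*-3 = -2
y[3] = 1*0 + 2*-3 = -6
y[4] = 1*-3 = -3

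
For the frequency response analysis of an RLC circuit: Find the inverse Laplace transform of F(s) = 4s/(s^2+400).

Standard pair: s/(s^2+w^2) <-> cos(wt)*u(t)
With k=4, w=20: f(t) = 4*cos(20t)*u(t)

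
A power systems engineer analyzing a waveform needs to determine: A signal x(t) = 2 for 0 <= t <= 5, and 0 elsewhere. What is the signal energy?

Energy = integral of |x(t)|^2 dt over the signal duration
= 2^2 * 5 = 4 * 5 = 20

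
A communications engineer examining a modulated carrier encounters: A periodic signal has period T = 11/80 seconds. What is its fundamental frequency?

The fundamental frequency is the reciprocal of the period.
f = 1/T = 1/(11/80) = 80/11 Hz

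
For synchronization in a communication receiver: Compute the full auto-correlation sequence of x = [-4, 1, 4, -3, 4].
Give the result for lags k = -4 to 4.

r_xx[k] = sum_m x[m]*x[m+k], indexed from 0, for k = -4 to 4:
  r_xx[-4] = x[4]*x[0] = -16
  r_xx[-3] = x[3]*x[0] + x[4]*x[1] = 16
  r_xx[-2] = x[2]*x[0] + x[3]*x[1] + x[4]*x[2] = -3
  r_xx[-1] = x[1]*x[0] + x[2]*x[1] + x[3]*x[2] + x[4]*x[3] = -24
  r_xx[0] = x[0]*x[0] + x[1]*x[1] + x[2]*x[2] + x[3]*x[3] + x[4]*x[4] = 58
  r_xx[1] = x[0]*x[1] + x[1]*x[2] + x[2]*x[3] + x[3]*x[4] = -24
  r_xx[2] = x[0]*x[2] + x[1]*x[3] + x[2]*x[4] = -3
  r_xx[3] = x[0]*x[3] + x[1]*x[4] = 16
  r_xx[4] = x[0]*x[4] = -16
r_xx = [-16, 16, -3, -24, 58, -24, -3, 16, -16]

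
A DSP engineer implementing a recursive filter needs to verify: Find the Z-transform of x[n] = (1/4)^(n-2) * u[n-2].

Time-shifting property: if X(z) = Z{x[n]}, then Z{x[n-d]} = z^(-d) * X(z)
X(z) = z/(z - 1/4) for x[n] = (1/4)^n * u[n]
Z{x[n-2]} = z^(-2) * z/(z - 1/4) = z^(-1)/(z - 1/4)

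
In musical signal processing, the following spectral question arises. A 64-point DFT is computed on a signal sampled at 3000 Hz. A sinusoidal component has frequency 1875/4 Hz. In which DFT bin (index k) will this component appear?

DFT frequency resolution = f_s/N = 3000/64 = 375/8 Hz
Bin index k = f_signal / resolution = 1875/4 / 375/8 = 10
The signal frequency 1875/4 Hz falls in DFT bin k = 10.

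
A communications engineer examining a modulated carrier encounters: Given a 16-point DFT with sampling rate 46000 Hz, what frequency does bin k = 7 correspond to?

The frequency of DFT bin k is: f_k = k * f_s / N
f_7 = 7 * 46000 / 16 = 20125 Hz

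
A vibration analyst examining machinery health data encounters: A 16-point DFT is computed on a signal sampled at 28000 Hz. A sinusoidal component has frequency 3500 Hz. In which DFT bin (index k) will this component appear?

DFT frequency resolution = f_s/N = 28000/16 = 1750 Hz
Bin index k = f_signal / resolution = 3500 / 1750 = 2
The signal frequency 3500 Hz falls in DFT bin k = 2.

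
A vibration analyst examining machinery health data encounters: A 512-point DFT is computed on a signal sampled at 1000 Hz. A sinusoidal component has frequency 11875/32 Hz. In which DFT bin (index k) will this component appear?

DFT frequency resolution = f_s/N = 1000/512 = 125/64 Hz
Bin index k = f_signal / resolution = 11875/32 / 125/64 = 190
The signal frequency 11875/32 Hz falls in DFT bin k = 190.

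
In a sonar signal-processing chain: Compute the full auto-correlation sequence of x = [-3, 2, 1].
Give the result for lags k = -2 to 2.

r_xx[k] = sum_m x[m]*x[m+k], indexed from 0, for k = -2 to 2:
  r_xx[-2] = x[2]*x[0] = -3
  r_xx[-1] = x[1]*x[0] + x[2]*x[1] = -4
  r_xx[0] = x[0]*x[0] + x[1]*x[1] + x[2]*x[2] = 14
  r_xx[1] = x[0]*x[1] + x[1]*x[2] = -4
  r_xx[2] = x[0]*x[2] = -3
r_xx = [-3, -4, 14, -4, -3]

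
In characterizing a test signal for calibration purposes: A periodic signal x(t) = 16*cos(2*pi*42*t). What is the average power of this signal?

Average power of A*cos(wt) is A^2/2.
P = 16^2 / 2 = 256/2 = 128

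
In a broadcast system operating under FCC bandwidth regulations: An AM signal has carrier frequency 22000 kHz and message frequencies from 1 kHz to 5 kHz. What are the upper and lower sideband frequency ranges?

Upper sideband (USB) = fc + [fm_low, fm_high] = 22000 + [1, 5] = [22001, 22005] kHz
Lower sideband (LSB) = fc - [fm_high, fm_low] = 22000 - [5, 1] = [21995, 21999] kHz
Total occupied spectrum: 21995 kHz to 22005 kHz (plus carrier at 22000 kHz)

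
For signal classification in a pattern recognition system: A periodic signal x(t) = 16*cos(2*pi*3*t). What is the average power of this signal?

Average power of A*cos(wt) is A^2/2.
P = 16^2 / 2 = 256/2 = 128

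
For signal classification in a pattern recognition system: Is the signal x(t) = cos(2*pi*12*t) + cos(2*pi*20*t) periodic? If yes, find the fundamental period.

f1 = 12 Hz, f2 = 20 Hz
Period T1 = 1/12, T2 = 1/20
Ratio T1/T2 = 20/12, which is rational.
The signal is periodic with fundamental period T = 1/GCD(12,20) = 1/4 s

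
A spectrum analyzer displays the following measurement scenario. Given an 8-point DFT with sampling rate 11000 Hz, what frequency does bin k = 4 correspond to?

The frequency of DFT bin k is: f_k = k * f_s / N
f_4 = 4 * 11000 / 8 = 5500 Hz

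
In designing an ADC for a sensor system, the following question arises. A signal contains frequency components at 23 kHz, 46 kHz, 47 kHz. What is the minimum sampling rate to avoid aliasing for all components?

The highest frequency component is f_max = 47 kHz.
Nyquist rate = 2 * f_max = 2 * 47 kHz = 94 kHz.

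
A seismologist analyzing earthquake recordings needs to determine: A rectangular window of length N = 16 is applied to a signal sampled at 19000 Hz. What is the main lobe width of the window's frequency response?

For a rectangular window of length N,
the main lobe width in frequency is 2*f_s/N.
= 2*19000/16 = 2375 Hz
This determines the minimum frequency separation for resolving two sinusoids.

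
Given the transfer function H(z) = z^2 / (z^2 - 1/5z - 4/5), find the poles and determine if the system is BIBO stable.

Poles are roots of the denominator: z^2 - 1/5z - 4/5 = 0.
Quadratic formula: z = [-(-1/5) +/- sqrt((-1/5)^2 - 4*(-4/5))] / 2
Discriminant = 1/25 + 16/5 = 81/25; sqrt = 9/5.
z = (1/5 +/- 9/5) / 2 => z = 1 or z = -4/5.
|p1| = 1, |p2| = 4/5.
For BIBO stability, all poles must lie inside the unit circle (|p| < 1).
System is UNSTABLE since at least one |p| >= 1.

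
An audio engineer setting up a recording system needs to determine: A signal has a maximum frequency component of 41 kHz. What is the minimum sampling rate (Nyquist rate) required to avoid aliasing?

By the Nyquist-Shannon sampling theorem,
the minimum sampling rate (Nyquist rate) must be at least 2 * f_max.
Nyquist rate = 2 * 41 kHz = 82 kHz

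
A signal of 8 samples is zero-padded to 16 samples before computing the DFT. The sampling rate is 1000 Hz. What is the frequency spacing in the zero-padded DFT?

Original DFT: N = 8, resolution = f_s/N = 1000/8 = 125 Hz
Zero-padded DFT: N = 16, resolution = f_s/N = 1000/16 = 125/2 Hz
Zero-padding interpolates the spectrum (finer frequency grid)
but does NOT improve the true spectral resolution (ability to resolve close frequencies).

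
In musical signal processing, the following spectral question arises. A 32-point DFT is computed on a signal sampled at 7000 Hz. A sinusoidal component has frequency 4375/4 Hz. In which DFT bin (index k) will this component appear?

DFT frequency resolution = f_s/N = 7000/32 = 875/4 Hz
Bin index k = f_signal / resolution = 4375/4 / 875/4 = 5
The signal frequency 4375/4 Hz falls in DFT bin k = 5.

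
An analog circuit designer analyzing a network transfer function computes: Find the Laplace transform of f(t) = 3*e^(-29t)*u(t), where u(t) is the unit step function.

Standard Laplace transform pair:
e^(-at)*u(t) <-> 1/(s+a)
With a = 29: L{3*e^(-29t)*u(t)} = 3/(s+29), ROC: Re(s) > -29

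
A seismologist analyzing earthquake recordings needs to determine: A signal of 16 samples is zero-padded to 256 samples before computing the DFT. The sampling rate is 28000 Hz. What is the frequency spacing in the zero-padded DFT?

Original DFT: N = 16, resolution = f_s/N = 28000/16 = 1750 Hz
Zero-padded DFT: N = 256, resolution = f_s/N = 28000/256 = 875/8 Hz
Zero-padding interpolates the spectrum (finer frequency grid)
but does NOT improve the true spectral resolution (ability to resolve close frequencies).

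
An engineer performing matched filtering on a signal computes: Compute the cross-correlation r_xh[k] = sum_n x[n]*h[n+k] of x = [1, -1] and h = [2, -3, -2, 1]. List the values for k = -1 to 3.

Both sequences indexed from 0 and zero outside their support.
Lags with overlap: k = -1 to 3.
  r_xh[-1] = x[1]*h[0] = -2
  r_xh[0] = x[0]*h[0] + x[1]*h[1] = 5
  r_xh[1] = x[0]*h[1] + x[1]*h[2] = -1
  r_xh[2] = x[0]*h[2] + x[1]*h[3] = -3
  r_xh[3] = x[0]*h[3] = 1
r_xh = [-2, 5, -1, -3, 1] (for k = -1, ..., 3)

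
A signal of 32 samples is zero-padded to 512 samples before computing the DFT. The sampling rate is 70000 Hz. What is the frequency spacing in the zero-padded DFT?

Original DFT: N = 32, resolution = f_s/N = 70000/32 = 4375/2 Hz
Zero-padded DFT: N = 512, resolution = f_s/N = 70000/512 = 4375/32 Hz
Zero-padding interpolates the spectrum (finer frequency grid)
but does NOT improve the true spectral resolution (ability to resolve close frequencies).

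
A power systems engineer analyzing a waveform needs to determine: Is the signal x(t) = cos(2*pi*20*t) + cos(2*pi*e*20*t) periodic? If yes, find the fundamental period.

f1 = 20 Hz, f2 = 20*e Hz
Ratio f2/f1 = e, which is irrational.
Since the frequency ratio is irrational, no common period exists.
The signal is not periodic.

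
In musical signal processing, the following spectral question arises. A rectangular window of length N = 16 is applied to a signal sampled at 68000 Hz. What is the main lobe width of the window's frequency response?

For a rectangular window of length N,
the main lobe width in frequency is 2*f_s/N.
= 2*68000/16 = 8500 Hz
This determines the minimum frequency separation for resolving two sinusoids.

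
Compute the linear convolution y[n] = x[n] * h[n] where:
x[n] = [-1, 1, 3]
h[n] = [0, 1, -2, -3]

y[n] = sum_k x[k]*h[n-k]. Output length = len(x) + len(h) - 1 = 3 + 4 - 1 = 6.
y[0] = -1*0 = 0
y[1] = 1*0 + -1*1 = -1
y[2] = 3*0 + 1*1 + -1*-2 = 3
y[3] = 3*1 + 1*-2 + -1*-3 = 4
y[4] = 3*-2 + 1*-3 = -9
y[5] = 3*-3 = -9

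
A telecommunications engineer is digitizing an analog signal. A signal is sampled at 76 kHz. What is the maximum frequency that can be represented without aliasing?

The maximum frequency that can be represented without aliasing
is the Nyquist frequency: f_max = f_s / 2 = 76 kHz / 2 = 38 kHz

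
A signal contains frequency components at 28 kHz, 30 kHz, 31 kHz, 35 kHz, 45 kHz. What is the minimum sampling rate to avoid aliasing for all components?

The highest frequency component is f_max = 45 kHz.
Nyquist rate = 2 * f_max = 2 * 45 kHz = 90 kHz.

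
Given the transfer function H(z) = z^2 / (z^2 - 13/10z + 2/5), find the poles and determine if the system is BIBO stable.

Poles are roots of the denominator: z^2 - 13/10z + 2/5 = 0.
Quadratic formula: z = [-(-13/10) +/- sqrt((-13/10)^2 - 4*(2/5))] / 2
Discriminant = 169/100 - 8/5 = 9/100; sqrt = 3/10.
z = (13/10 +/- 3/10) / 2 => z = 4/5 or z = 1/2.
|p1| = 4/5, |p2| = 1/2.
For BIBO stability, all poles must lie inside the unit circle (|p| < 1).
System is STABLE since both |p| < 1.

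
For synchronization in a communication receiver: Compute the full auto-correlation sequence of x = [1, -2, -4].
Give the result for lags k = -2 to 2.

r_xx[k] = sum_m x[m]*x[m+k], indexed from 0, for k = -2 to 2:
  r_xx[-2] = x[2]*x[0] = -4
  r_xx[-1] = x[1]*x[0] + x[2]*x[1] = 6
  r_xx[0] = x[0]*x[0] + x[1]*x[1] + x[2]*x[2] = 21
  r_xx[1] = x[0]*x[1] + x[1]*x[2] = 6
  r_xx[2] = x[0]*x[2] = -4
r_xx = [-4, 6, 21, 6, -4]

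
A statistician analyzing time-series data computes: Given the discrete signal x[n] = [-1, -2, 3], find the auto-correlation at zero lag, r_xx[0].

The auto-correlation at zero lag r_xx[0] equals the signal energy.
r_xx[0] = sum of x[n]^2 = (-1)^2 + (-2)^2 + 3^2
= 1 + 4 + 9 = 14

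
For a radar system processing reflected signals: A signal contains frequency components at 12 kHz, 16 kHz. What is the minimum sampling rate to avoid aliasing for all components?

The highest frequency component is f_max = 16 kHz.
Nyquist rate = 2 * f_max = 2 * 16 kHz = 32 kHz.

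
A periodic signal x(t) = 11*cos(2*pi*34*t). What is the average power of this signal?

Average power of A*cos(wt) is A^2/2.
P = 11^2 / 2 = 121/2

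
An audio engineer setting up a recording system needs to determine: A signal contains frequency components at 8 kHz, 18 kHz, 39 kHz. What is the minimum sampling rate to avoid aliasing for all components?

The highest frequency component is f_max = 39 kHz.
Nyquist rate = 2 * f_max = 2 * 39 kHz = 78 kHz.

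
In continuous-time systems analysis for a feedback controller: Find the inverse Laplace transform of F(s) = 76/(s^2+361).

Standard pair: w/(s^2+w^2) <-> sin(wt)*u(t)
Recognize w^2 = 361, so w = 19; numerator 76 = 4*19.
f(t) = 4*sin(19t)*u(t)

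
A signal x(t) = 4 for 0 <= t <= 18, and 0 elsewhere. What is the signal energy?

Energy = integral of |x(t)|^2 dt over the signal duration
= 4^2 * 18 = 16 * 18 = 288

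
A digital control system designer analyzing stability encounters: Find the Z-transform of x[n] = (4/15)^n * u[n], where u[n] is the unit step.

The Z-transform of a^n * u[n] is z/(z-a) for |z| > |a|.
Here a = 4/15, so X(z) = z/(z - (4/15)) = 15z/(15z - 4)
ROC: |z| > 4/15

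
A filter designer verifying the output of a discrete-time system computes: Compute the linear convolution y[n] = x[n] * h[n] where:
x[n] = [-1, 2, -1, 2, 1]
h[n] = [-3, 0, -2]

y[n] = sum_k x[k]*h[n-k]. Output length = len(x) + len(h) - 1 = 5 + 3 - 1 = 7.
y[0] = -1*-3 = 3
y[1] = 2*-3 + -1*0 = -6
y[2] = -1*-3 + 2*0 + -1*-2 = 5
y[3] = 2*-3 + -1*0 + 2*-2 = -10
y[4] = 1*-3 + 2*0 + -1*-2 = -1
y[5] = 1*0 + 2*-2 = -4
y[6] = 1*-2 = -2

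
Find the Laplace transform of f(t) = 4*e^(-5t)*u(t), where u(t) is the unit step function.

Standard Laplace transform pair:
e^(-at)*u(t) <-> 1/(s+a)
With a = 5: L{4*e^(-5t)*u(t)} = 4/(s+5), ROC: Re(s) > -5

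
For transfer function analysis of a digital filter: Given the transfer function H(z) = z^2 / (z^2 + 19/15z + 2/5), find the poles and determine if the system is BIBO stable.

Poles are roots of the denominator: z^2 + 19/15z + 2/5 = 0.
Quadratic formula: z = [-(19/15) +/- sqrt((19/15)^2 - 4*(2/5))] / 2
Discriminant = 361/225 - 8/5 = 1/225; sqrt = 1/15.
z = (-19/15 +/- 1/15) / 2 => z = -3/5 or z = -2/3.
|p1| = 2/3, |p2| = 3/5.
For BIBO stability, all poles must lie inside the unit circle (|p| < 1).
System is STABLE since both |p| < 1.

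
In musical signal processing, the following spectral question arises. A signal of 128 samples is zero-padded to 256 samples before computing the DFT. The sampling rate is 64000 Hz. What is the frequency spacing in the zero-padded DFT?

Original DFT: N = 128, resolution = f_s/N = 64000/128 = 500 Hz
Zero-padded DFT: N = 256, resolution = f_s/N = 64000/256 = 250 Hz
Zero-padding interpolates the spectrum (finer frequency grid)
but does NOT improve the true spectral resolution (ability to resolve close frequencies).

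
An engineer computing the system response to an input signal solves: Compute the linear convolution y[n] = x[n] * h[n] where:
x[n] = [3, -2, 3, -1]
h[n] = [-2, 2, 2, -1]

y[n] = sum_k x[k]*h[n-k]. Output length = len(x) + len(h) - 1 = 4 + 4 - 1 = 7.
y[0] = 3*-2 = -6
y[1] = -2*-2 + 3*2 = 10
y[2] = 3*-2 + -2*2 + 3*2 = -4
y[3] = -1*-2 + 3*2 + -2*2 + 3*-1 = 1
y[4] = -1*2 + 3*2 + -2*-1 = 6
y[5] = -1*2 + 3*-1 = -5
y[6] = -1*-1 = 1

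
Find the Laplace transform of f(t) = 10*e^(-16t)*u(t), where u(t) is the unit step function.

Standard Laplace transform pair:
e^(-at)*u(t) <-> 1/(s+a)
With a = 16: L{10*e^(-16t)*u(t)} = 10/(s+16), ROC: Re(s) > -16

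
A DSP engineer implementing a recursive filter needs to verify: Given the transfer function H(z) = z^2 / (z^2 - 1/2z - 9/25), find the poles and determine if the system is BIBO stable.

Poles are roots of the denominator: z^2 - 1/2z - 9/25 = 0.
Quadratic formula: z = [-(-1/2) +/- sqrt((-1/2)^2 - 4*(-9/25))] / 2
Discriminant = 1/4 + 36/25 = 169/100; sqrt = 13/10.
z = (1/2 +/- 13/10) / 2 => z = 9/10 or z = -2/5.
|p1| = 2/5, |p2| = 9/10.
For BIBO stability, all poles must lie inside the unit circle (|p| < 1).
System is STABLE since both |p| < 1.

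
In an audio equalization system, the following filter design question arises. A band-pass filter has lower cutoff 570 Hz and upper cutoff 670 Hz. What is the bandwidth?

Bandwidth = f_high - f_low
= 670 Hz - 570 Hz = 100 Hz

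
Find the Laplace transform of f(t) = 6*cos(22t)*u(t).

Standard pair: cos(wt)*u(t) <-> s/(s^2+w^2)
With w = 22: L{6*cos(22t)*u(t)} = 6s/(s^2+484)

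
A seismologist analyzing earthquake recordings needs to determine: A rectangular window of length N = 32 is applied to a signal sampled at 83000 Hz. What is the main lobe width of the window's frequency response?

For a rectangular window of length N,
the main lobe width in frequency is 2*f_s/N.
= 2*83000/32 = 10375/2 Hz
This determines the minimum frequency separation for resolving two sinusoids.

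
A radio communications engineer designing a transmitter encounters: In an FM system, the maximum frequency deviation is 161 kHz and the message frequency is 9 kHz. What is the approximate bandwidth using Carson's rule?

Carson's rule: BW = 2*(delta_f + f_m)
= 2*(161 + 9) kHz = 340 kHz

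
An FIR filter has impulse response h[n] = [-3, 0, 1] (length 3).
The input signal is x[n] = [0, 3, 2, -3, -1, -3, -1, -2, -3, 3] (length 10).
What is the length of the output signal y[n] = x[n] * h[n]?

For linear convolution, the output length is:
len(y) = len(x) + len(h) - 1 = 10 + 3 - 1 = 12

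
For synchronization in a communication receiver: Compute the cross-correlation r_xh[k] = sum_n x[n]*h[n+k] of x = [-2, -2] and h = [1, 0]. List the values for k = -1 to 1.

Both sequences indexed from 0 and zero outside their support.
Lags with overlap: k = -1 to 1.
  r_xh[-1] = x[1]*h[0] = -2
  r_xh[0] = x[0]*h[0] + x[1]*h[1] = -2
  r_xh[1] = x[0]*h[1] = 0
r_xh = [-2, -2, 0] (for k = -1, ..., 1)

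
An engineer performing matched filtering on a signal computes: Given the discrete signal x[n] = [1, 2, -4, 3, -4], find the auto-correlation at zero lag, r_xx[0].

The auto-correlation at zero lag r_xx[0] equals the signal energy.
r_xx[0] = sum of x[n]^2 = 1^2 + 2^2 + (-4)^2 + 3^2 + (-4)^2
= 1 + 4 + 16 + 9 + 16 = 46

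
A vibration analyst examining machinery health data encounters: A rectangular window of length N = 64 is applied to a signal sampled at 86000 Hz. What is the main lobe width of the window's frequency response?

For a rectangular window of length N,
the main lobe width in frequency is 2*f_s/N.
= 2*86000/64 = 5375/2 Hz
This determines the minimum frequency separation for resolving two sinusoids.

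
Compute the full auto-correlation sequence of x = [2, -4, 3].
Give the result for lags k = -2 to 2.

r_xx[k] = sum_m x[m]*x[m+k], indexed from 0, for k = -2 to 2:
  r_xx[-2] = x[2]*x[0] = 6
  r_xx[-1] = x[1]*x[0] + x[2]*x[1] = -20
  r_xx[0] = x[0]*x[0] + x[1]*x[1] + x[2]*x[2] = 29
  r_xx[1] = x[0]*x[1] + x[1]*x[2] = -20
  r_xx[2] = x[0]*x[2] = 6
r_xx = [6, -20, 29, -20, 6]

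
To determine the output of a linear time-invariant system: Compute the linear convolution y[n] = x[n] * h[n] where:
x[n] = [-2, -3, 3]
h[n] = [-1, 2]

y[n] = sum_k x[k]*h[n-k]. Output length = len(x) + len(h) - 1 = 3 + 2 - 1 = 4.
y[0] = -2*-1 = 2
y[1] = -3*-1 + -2*2 = -1
y[2] = 3*-1 + -3*2 = -9
y[3] = 3*2 = 6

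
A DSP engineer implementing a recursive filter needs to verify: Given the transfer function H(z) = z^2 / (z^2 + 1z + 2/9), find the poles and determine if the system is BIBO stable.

Poles are roots of the denominator: z^2 + 1z + 2/9 = 0.
Quadratic formula: z = [-(1) +/- sqrt((1)^2 - 4*(2/9))] / 2
Discriminant = 1 - 8/9 = 1/9; sqrt = 1/3.
z = (-1 +/- 1/3) / 2 => z = -1/3 or z = -2/3.
|p1| = 1/3, |p2| = 2/3.
For BIBO stability, all poles must lie inside the unit circle (|p| < 1).
System is STABLE since both |p| < 1.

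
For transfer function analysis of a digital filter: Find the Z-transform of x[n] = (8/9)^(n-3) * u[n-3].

Time-shifting property: if X(z) = Z{x[n]}, then Z{x[n-d]} = z^(-d) * X(z)
X(z) = z/(z - 8/9) for x[n] = (8/9)^n * u[n]
Z{x[n-3]} = z^(-3) * z/(z - 8/9) = z^(-2)/(z - 8/9)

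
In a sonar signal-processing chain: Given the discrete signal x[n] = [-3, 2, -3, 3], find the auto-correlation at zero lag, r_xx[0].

The auto-correlation at zero lag r_xx[0] equals the signal energy.
r_xx[0] = sum of x[n]^2 = (-3)^2 + 2^2 + (-3)^2 + 3^2
= 9 + 4 + 9 + 9 = 31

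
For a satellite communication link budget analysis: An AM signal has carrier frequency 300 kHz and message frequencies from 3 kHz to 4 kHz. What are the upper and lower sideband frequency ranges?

Upper sideband (USB) = fc + [fm_low, fm_high] = 300 + [3, 4] = [303, 304] kHz
Lower sideband (LSB) = fc - [fm_high, fm_low] = 300 - [4, 3] = [296, 297] kHz
Total occupied spectrum: 296 kHz to 304 kHz (plus carrier at 300 kHz)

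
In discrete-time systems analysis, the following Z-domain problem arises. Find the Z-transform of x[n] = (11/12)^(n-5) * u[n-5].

Time-shifting property: if X(z) = Z{x[n]}, then Z{x[n-d]} = z^(-d) * X(z)
X(z) = z/(z - 11/12) for x[n] = (11/12)^n * u[n]
Z{x[n-5]} = z^(-5) * z/(z - 11/12) = z^(-4)/(z - 11/12)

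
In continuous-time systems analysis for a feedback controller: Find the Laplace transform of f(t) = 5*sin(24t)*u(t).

Standard pair: sin(wt)*u(t) <-> w/(s^2+w^2)
With w = 24: L{5*sin(24t)*u(t)} = 120/(s^2+576)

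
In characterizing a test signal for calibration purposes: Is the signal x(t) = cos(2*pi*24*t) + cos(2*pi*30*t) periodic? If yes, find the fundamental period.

f1 = 24 Hz, f2 = 30 Hz
Period T1 = 1/24, T2 = 1/30
Ratio T1/T2 = 30/24, which is rational.
The signal is periodic with fundamental period T = 1/GCD(24,30) = 1/6 s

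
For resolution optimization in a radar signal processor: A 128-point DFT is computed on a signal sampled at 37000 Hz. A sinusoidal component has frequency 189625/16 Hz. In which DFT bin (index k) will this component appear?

DFT frequency resolution = f_s/N = 37000/128 = 4625/16 Hz
Bin index k = f_signal / resolution = 189625/16 / 4625/16 = 41
The signal frequency 189625/16 Hz falls in DFT bin k = 41.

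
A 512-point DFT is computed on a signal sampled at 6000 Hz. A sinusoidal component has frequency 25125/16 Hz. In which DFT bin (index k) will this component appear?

DFT frequency resolution = f_s/N = 6000/512 = 375/32 Hz
Bin index k = f_signal / resolution = 25125/16 / 375/32 = 134
The signal frequency 25125/16 Hz falls in DFT bin k = 134.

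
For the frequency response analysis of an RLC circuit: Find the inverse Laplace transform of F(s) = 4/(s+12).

Standard pair: k/(s+a) <-> k*e^(-at)*u(t)
With k=4, a=12: f(t) = 4*e^(-12t)*u(t)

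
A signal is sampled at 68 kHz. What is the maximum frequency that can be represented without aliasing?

The maximum frequency that can be represented without aliasing
is the Nyquist frequency: f_max = f_s / 2 = 68 kHz / 2 = 34 kHz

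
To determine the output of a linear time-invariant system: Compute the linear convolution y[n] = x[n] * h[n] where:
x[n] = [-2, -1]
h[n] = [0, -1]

y[n] = sum_k x[k]*h[n-k]. Output length = len(x) + len(h) - 1 = 2 + 2 - 1 = 3.
y[0] = -2*0 = 0
y[1] = -1*0 + -2*-1 = 2
y[2] = -1*-1 = 1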